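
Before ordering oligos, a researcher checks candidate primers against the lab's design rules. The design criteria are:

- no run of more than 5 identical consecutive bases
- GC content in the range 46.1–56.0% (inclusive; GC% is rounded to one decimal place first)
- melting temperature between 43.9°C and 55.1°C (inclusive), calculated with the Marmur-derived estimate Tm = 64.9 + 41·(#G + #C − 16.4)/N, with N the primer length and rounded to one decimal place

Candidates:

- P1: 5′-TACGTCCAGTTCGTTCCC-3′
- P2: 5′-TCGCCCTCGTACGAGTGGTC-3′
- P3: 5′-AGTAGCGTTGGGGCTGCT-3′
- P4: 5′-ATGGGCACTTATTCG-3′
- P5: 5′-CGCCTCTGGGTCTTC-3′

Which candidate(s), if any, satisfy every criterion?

P1 (18 nt, A=2 T=6 G=3 C=7): longest run = 3 ✓; GC 10/18 = 55.6% ✓; Tm = 64.9 + 41·(10 − 16.4)/18 = 50.3°C ✓ — passes.
P2 (20 nt, A=2 T=5 G=6 C=7): longest run = 3 ✓; GC 13/20 = 65.0%, outside 46.1–56.0% ✗; Tm = 64.9 + 41·(13 − 16.4)/20 = 57.9°C, outside 43.9–55.1°C ✗ — fails.
P3 (18 nt, A=2 T=5 G=8 C=3): longest run = 4 ✓; GC 11/18 = 61.1%, outside 46.1–56.0% ✗; Tm = 64.9 + 41·(11 − 16.4)/18 = 52.6°C ✓ — fails.
P4 (15 nt, A=3 T=5 G=4 C=3): longest run = 3 ✓; GC 7/15 = 46.7% ✓; Tm = 64.9 + 41·(7 − 16.4)/15 = 39.2°C, outside 43.9–55.1°C ✗ — fails.
P5 (15 nt, A=0 T=5 G=4 C=6): longest run = 3 ✓; GC 10/15 = 66.7%, outside 46.1–56.0% ✗; Tm = 64.9 + 41·(10 − 16.4)/15 = 47.4°C ✓ — fails.

P1 only.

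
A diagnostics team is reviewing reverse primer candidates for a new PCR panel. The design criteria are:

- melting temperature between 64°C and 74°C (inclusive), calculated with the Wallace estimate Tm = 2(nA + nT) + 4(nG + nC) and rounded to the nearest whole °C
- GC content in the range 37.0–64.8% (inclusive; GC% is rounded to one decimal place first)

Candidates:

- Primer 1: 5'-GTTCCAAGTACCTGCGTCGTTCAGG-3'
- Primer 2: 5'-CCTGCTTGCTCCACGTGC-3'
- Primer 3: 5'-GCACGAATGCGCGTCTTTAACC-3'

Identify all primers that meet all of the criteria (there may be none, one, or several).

Primer 1 (25 nt, A=4 T=7 G=7 C=7): Tm = 2·11 + 4·14 = 78°C, outside 64–74°C ✗; GC 14/25 = 56.0% ✓ — fails.
Primer 2 (18 nt, A=1 T=5 G=4 C=8): Tm = 2·6 + 4·12 = 60°C, outside 64–74°C ✗; GC 12/18 = 66.7%, outside 37.0–64.8% ✗ — fails.
Primer 3 (22 nt, A=5 T=5 G=5 C=7): Tm = 2·10 + 4·12 = 68°C ✓; GC 12/22 = 54.5% ✓ — passes.

Primer 3 only.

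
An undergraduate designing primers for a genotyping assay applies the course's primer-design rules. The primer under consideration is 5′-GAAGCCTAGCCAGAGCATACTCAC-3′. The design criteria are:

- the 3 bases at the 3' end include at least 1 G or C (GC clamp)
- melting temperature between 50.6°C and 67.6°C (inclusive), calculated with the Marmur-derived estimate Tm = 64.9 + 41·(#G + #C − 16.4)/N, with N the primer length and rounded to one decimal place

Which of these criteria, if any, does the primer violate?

Base counts: A=8, T=3, G=5, C=8 (length 24).
GC clamp: 3' end CAC has 2 G/C ✓
Tm: Tm = 64.9 + 41·(13 − 16.4)/24 = 59.1°C ✓

Meets all criteria.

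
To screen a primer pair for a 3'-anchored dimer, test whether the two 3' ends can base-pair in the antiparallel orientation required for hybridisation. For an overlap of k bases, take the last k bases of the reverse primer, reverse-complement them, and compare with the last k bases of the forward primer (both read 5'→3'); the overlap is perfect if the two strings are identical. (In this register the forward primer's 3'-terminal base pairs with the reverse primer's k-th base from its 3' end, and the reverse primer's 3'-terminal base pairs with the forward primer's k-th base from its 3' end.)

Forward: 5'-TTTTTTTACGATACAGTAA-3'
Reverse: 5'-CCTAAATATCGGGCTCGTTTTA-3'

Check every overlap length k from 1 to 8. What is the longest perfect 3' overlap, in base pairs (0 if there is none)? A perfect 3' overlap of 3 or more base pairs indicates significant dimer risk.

Last 8 bases (5'→3') — forward …TACAGTAA, reverse …TCGTTTTA.
Reverse complement of the reverse primer's last 8 bases: TAAAACGA; its first k bases are the reverse complement of the reverse primer's last k bases, so a perfect k-base overlap needs the forward primer's last k bases to equal them.
Comparing (forward last k vs required): k=1: A vs T ✗; k=2: AA vs TA ✗; k=3: TAA vs TAA ✓; k=4: GTAA vs TAAA ✗; k=5: AGTAA vs TAAAA ✗; k=6: CAGTAA vs TAAAAC ✗; k=7: ACAGTAA vs TAAAACG ✗; k=8: TACAGTAA vs TAAAACGA ✗.
Only k = 3 is perfect, so the longest perfect 3' overlap is 3.

Longest perfect overlap: 3 complementary base pairs; significant dimer risk (threshold 3).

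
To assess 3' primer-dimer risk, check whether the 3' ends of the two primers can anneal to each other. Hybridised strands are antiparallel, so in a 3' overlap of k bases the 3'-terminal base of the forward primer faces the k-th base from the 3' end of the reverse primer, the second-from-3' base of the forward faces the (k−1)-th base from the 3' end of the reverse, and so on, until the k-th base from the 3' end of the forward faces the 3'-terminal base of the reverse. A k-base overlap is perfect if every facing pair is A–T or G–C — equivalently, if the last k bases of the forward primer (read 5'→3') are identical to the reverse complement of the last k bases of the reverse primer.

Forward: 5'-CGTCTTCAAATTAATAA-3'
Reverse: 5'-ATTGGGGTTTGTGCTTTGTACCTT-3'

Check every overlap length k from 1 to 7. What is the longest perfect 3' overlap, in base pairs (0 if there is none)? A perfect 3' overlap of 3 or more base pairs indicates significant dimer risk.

Last 7 bases (5'→3') — forward …TTAATAA, reverse …GTACCTT.
Reverse complement of the reverse primer's last 7 bases: AAGGTAC; its first k bases are the reverse complement of the reverse primer's last k bases, so a perfect k-base overlap needs the forward primer's last k bases to equal them.
Comparing (forward last k vs required): k=1: A vs A ✓; k=2: AA vs AA ✓; k=3: TAA vs AAG ✗; k=4: ATAA vs AAGG ✗; k=5: AATAA vs AAGGT ✗; k=6: TAATAA vs AAGGTA ✗; k=7: TTAATAA vs AAGGTAC ✗.
Perfect overlaps at k = 1, 2; the largest is 2.

Longest perfect overlap: 2 complementary base pairs; below the dimer-risk threshold (threshold 3).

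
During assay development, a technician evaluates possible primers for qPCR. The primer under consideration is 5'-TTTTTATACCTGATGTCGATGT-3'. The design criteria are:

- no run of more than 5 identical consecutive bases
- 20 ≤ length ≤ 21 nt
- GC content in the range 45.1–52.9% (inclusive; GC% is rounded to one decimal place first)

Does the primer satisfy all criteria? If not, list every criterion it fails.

Base counts: A=4, T=11, G=4, C=3 (length 22).
homopolymer run: longest run = 5 ✓
length: length 22, outside 20–21 ✗
GC content: GC 7/22 = 31.8%, outside 45.1–52.9% ✗

Fails: length, GC content.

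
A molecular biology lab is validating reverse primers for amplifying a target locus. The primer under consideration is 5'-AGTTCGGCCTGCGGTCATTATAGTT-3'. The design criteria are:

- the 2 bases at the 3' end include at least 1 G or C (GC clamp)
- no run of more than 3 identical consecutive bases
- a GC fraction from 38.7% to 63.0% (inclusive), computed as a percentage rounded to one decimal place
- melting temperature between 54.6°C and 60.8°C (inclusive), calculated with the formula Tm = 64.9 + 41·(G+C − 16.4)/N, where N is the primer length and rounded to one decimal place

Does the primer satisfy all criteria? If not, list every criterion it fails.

Fails: GC clamp.

Base counts: A=4, T=9, G=7, C=5 (length 25).
GC clamp: 3' end TT has 0 G/C, need ≥1 ✗
homopolymer run: longest run = 2 ✓
GC content: GC 12/25 = 48.0% ✓
Tm: Tm = 64.9 + 41·(12 − 16.4)/25 = 57.7°C ✓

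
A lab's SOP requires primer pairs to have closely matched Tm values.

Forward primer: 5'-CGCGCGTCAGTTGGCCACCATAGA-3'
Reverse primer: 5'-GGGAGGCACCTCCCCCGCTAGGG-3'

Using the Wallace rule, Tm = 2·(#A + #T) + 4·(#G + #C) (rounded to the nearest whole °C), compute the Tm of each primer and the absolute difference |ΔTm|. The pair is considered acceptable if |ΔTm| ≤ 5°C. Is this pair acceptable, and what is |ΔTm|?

Forward: A=5 T=4 G=7 C=8 → Tm = 2·9 + 4·15 = 78°C.
Reverse: A=3 T=2 G=9 C=9 → Tm = 2·5 + 4·18 = 82°C.
|ΔTm| = |78 − 82| = 4°C, ≤ 5°C.

|ΔTm| = 4°C; the pair is acceptable.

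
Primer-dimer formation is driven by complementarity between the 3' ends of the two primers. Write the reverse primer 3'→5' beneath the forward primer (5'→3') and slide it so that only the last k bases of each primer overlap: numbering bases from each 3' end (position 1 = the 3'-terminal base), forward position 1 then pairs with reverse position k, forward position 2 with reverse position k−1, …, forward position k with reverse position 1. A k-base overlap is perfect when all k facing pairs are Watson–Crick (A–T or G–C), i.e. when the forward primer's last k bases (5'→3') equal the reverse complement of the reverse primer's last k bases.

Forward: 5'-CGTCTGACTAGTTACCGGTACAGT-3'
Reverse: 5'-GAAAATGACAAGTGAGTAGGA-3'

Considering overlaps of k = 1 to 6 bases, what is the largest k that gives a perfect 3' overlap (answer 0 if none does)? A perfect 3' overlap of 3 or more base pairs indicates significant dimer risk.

Longest perfect overlap: 1 complementary base pair; below the dimer-risk threshold (threshold 3).

Last 6 bases (5'→3') — forward …TACAGT, reverse …GTAGGA.
Reverse complement of the reverse primer's last 6 bases: TCCTAC; its first k bases are the reverse complement of the reverse primer's last k bases, so a perfect k-base overlap needs the forward primer's last k bases to equal them.
Comparing (forward last k vs required): k=1: T vs T ✓; k=2: GT vs TC ✗; k=3: AGT vs TCC ✗; k=4: CAGT vs TCCT ✗; k=5: ACAGT vs TCCTA ✗; k=6: TACAGT vs TCCTAC ✗.
Only k = 1 is perfect, so the longest perfect 3' overlap is 1.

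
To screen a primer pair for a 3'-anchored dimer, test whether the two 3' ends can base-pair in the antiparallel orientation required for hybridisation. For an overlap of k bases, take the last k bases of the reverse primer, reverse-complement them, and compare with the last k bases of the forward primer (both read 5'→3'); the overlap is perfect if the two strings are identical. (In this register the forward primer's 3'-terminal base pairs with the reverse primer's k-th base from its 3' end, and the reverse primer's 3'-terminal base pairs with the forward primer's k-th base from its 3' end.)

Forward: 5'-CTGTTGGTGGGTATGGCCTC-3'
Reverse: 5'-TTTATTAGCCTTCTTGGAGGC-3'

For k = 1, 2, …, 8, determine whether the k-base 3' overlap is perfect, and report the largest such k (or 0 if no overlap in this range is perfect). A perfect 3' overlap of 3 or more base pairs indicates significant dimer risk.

Longest perfect overlap: 5 complementary base pairs; significant dimer risk (threshold 3).

Last 8 bases (5'→3') — forward …ATGGCCTC, reverse …TTGGAGGC.
Reverse complement of the reverse primer's last 8 bases: GCCTCCAA; its first k bases are the reverse complement of the reverse primer's last k bases, so a perfect k-base overlap needs the forward primer's last k bases to equal them.
Comparing (forward last k vs required): k=1: C vs G ✗; k=2: TC vs GC ✗; k=3: CTC vs GCC ✗; k=4: CCTC vs GCCT ✗; k=5: GCCTC vs GCCTC ✓; k=6: GGCCTC vs GCCTCC ✗; k=7: TGGCCTC vs GCCTCCA ✗; k=8: ATGGCCTC vs GCCTCCAA ✗.
Only k = 5 is perfect, so the longest perfect 3' overlap is 5.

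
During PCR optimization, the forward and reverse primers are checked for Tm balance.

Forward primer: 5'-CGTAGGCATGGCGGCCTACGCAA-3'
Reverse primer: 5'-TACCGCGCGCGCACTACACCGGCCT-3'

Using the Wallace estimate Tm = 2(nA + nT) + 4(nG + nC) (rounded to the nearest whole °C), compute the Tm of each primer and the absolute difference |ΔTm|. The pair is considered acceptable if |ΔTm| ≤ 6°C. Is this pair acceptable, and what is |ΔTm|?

|ΔTm| = 10°C; the pair is not acceptable.

Forward: A=5 T=3 G=8 C=7 → Tm = 2·8 + 4·15 = 76°C.
Reverse: A=4 T=3 G=6 C=12 → Tm = 2·7 + 4·18 = 86°C.
|ΔTm| = |76 − 86| = 10°C, > 6°C.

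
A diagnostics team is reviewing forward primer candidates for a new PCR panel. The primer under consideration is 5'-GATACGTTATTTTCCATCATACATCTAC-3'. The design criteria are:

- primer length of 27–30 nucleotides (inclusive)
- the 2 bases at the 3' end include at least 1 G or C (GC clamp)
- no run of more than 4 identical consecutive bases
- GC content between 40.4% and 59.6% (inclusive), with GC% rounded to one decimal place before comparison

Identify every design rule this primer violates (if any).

Base counts: A=8, T=11, G=2, C=7 (length 28).
length: length 28 ✓
GC clamp: 3' end AC has 1 G/C ✓
homopolymer run: longest run = 4 ✓
GC content: GC 9/28 = 32.1%, outside 40.4–59.6% ✗

Fails: GC content.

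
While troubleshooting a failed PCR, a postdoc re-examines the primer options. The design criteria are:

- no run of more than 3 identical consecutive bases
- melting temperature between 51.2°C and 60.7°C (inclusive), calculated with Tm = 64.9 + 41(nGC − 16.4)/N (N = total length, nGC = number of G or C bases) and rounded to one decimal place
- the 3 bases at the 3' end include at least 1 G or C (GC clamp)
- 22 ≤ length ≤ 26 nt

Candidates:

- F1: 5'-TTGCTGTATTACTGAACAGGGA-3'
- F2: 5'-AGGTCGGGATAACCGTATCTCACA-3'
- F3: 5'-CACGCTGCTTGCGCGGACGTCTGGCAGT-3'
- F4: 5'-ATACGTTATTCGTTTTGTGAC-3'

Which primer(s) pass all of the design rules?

F1 (22 nt, A=6 T=7 G=6 C=3): longest run = 3 ✓; Tm = 64.9 + 41·(9 − 16.4)/22 = 51.1°C, outside 51.2–60.7°C ✗; 3' end GGA has 2 G/C ✓; length 22 ✓ — fails.
F2 (24 nt, A=7 T=5 G=6 C=6): longest run = 3 ✓; Tm = 64.9 + 41·(12 − 16.4)/24 = 57.4°C ✓; 3' end ACA has 1 G/C ✓; length 24 ✓ — passes.
F3 (28 nt, A=3 T=6 G=10 C=9): longest run = 2 ✓; Tm = 64.9 + 41·(19 − 16.4)/28 = 68.7°C, outside 51.2–60.7°C ✗; 3' end AGT has 1 G/C ✓; length 28, outside 22–26 ✗ — fails.
F4 (21 nt, A=4 T=10 G=4 C=3): longest run = 4, exceeds 3 ✗; Tm = 64.9 + 41·(7 − 16.4)/21 = 46.5°C, outside 51.2–60.7°C ✗; 3' end GAC has 2 G/C ✓; length 21, outside 22–26 ✗ — fails.

F2 only.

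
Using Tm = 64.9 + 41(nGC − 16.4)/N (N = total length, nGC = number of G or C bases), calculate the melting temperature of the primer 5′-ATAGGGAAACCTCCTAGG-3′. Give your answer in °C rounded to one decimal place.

Base counts: A=6, T=3, G=5, C=4; G+C = 9, N = 18.
Tm = 64.9 + 41·(9 − 16.4)/18 = 64.9 + -303.40/18 = 48.0°C.

48.0°C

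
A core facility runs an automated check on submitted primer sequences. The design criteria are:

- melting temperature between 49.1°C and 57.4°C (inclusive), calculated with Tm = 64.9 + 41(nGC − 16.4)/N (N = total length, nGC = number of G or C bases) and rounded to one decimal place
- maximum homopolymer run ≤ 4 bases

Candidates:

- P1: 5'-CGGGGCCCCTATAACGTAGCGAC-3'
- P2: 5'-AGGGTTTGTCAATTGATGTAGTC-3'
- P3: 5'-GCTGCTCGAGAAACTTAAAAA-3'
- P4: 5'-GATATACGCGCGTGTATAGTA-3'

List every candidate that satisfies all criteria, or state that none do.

P2 and P4.

P1 (23 nt, A=5 T=3 G=7 C=8): Tm = 64.9 + 41·(15 − 16.4)/23 = 62.4°C, outside 49.1–57.4°C ✗; longest run = 4 ✓ — fails.
P2 (23 nt, A=5 T=9 G=7 C=2): Tm = 64.9 + 41·(9 − 16.4)/23 = 51.7°C ✓; longest run = 3 ✓ — passes.
P3 (21 nt, A=9 T=4 G=4 C=4): Tm = 64.9 + 41·(8 − 16.4)/21 = 48.5°C, outside 49.1–57.4°C ✗; longest run = 5, exceeds 4 ✗ — fails.
P4 (21 nt, A=6 T=6 G=6 C=3): Tm = 64.9 + 41·(9 − 16.4)/21 = 50.5°C ✓; longest run = 1 ✓ — passes.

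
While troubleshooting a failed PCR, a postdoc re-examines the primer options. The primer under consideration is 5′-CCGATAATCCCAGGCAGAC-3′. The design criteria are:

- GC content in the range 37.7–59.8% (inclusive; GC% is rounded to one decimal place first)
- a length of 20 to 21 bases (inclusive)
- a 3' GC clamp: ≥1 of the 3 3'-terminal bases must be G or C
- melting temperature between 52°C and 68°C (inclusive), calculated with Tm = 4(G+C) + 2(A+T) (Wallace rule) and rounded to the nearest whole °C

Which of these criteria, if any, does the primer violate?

Fails: length.

Base counts: A=6, T=2, G=4, C=7 (length 19).
GC content: GC 11/19 = 57.9% ✓
length: length 19, outside 20–21 ✗
GC clamp: 3' end GAC has 2 G/C ✓
Tm: Tm = 2·8 + 4·11 = 60°C ✓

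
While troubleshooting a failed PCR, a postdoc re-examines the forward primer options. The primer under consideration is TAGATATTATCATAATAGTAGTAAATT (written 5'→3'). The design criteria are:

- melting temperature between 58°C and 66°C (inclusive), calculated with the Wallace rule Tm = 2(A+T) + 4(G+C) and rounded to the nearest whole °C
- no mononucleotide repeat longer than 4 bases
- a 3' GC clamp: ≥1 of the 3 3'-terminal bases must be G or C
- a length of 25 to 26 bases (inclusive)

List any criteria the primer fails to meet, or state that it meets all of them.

Fails: GC clamp, length.

Base counts: A=12, T=11, G=3, C=1 (length 27).
Tm: Tm = 2·23 + 4·4 = 62°C ✓
homopolymer run: longest run = 3 ✓
GC clamp: 3' end ATT has 0 G/C, need ≥1 ✗
length: length 27, outside 25–26 ✗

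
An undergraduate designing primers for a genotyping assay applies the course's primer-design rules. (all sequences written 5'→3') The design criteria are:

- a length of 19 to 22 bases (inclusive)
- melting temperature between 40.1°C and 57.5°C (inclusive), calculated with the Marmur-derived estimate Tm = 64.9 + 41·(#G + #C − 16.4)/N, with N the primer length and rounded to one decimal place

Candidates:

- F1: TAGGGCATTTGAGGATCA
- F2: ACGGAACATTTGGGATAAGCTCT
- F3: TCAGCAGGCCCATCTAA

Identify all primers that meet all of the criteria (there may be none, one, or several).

F1 (18 nt, A=5 T=5 G=6 C=2): length 18, outside 19–22 ✗; Tm = 64.9 + 41·(8 − 16.4)/18 = 45.8°C ✓ — fails.
F2 (23 nt, A=7 T=6 G=6 C=4): length 23, outside 19–22 ✗; Tm = 64.9 + 41·(10 − 16.4)/23 = 53.5°C ✓ — fails.
F3 (17 nt, A=5 T=3 G=3 C=6): length 17, outside 19–22 ✗; Tm = 64.9 + 41·(9 − 16.4)/17 = 47.1°C ✓ — fails.

None of the candidates satisfy all criteria.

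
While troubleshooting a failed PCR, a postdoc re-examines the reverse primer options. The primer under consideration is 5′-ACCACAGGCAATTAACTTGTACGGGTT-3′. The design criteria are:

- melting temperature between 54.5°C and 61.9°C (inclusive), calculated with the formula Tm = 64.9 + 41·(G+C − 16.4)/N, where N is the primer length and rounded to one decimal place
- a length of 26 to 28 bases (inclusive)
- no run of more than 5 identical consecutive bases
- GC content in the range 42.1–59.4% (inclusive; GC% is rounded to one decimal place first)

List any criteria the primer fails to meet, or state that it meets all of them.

Meets all criteria.

Base counts: A=8, T=7, G=6, C=6 (length 27).
Tm: Tm = 64.9 + 41·(12 − 16.4)/27 = 58.2°C ✓
length: length 27 ✓
homopolymer run: longest run = 3 ✓
GC content: GC 12/27 = 44.4% ✓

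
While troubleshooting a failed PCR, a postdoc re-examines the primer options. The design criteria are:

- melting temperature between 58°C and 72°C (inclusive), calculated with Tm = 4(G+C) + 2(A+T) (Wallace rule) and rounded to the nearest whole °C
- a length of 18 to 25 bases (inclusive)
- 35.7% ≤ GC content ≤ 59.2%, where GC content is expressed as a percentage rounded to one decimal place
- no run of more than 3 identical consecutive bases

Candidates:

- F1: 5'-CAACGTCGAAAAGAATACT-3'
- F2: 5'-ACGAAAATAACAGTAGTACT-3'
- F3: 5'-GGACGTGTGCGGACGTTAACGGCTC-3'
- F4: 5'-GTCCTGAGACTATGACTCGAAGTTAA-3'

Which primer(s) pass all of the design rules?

F1 (19 nt, A=9 T=3 G=3 C=4): Tm = 2·12 + 4·7 = 52°C, outside 58–72°C ✗; length 19 ✓; GC 7/19 = 36.8% ✓; longest run = 4, exceeds 3 ✗ — fails.
F2 (20 nt, A=10 T=4 G=3 C=3): Tm = 2·14 + 4·6 = 52°C, outside 58–72°C ✗; length 20 ✓; GC 6/20 = 30.0%, outside 35.7–59.2% ✗; longest run = 4, exceeds 3 ✗ — fails.
F3 (25 nt, A=4 T=5 G=10 C=6): Tm = 2·9 + 4·16 = 82°C, outside 58–72°C ✗; length 25 ✓; GC 16/25 = 64.0%, outside 35.7–59.2% ✗; longest run = 2 ✓ — fails.
F4 (26 nt, A=8 T=7 G=6 C=5): Tm = 2·15 + 4·11 = 74°C, outside 58–72°C ✗; length 26, outside 18–25 ✗; GC 11/26 = 42.3% ✓; longest run = 2 ✓ — fails.

None of the candidates satisfy all criteria.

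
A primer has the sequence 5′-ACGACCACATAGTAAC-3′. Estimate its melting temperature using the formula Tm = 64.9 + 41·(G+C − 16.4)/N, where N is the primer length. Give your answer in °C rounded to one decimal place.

Base counts: A=7, T=2, G=2, C=5; G+C = 7, N = 16.
Tm = 64.9 + 41·(7 − 16.4)/16 = 64.9 + -385.40/16 = 40.8°C.

40.8°C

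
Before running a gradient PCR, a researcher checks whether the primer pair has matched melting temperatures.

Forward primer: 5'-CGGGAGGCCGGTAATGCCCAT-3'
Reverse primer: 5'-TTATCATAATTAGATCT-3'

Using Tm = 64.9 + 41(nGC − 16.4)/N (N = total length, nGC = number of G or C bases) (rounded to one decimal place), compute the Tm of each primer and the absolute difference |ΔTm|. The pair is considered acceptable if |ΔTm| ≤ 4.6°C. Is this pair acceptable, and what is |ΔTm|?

Forward: G+C = 14, N = 21 → Tm = 64.9 + 41·(14 − 16.4)/21 = 60.2°C.
Reverse: G+C = 3, N = 17 → Tm = 64.9 + 41·(3 − 16.4)/17 = 32.6°C.
|ΔTm| = |60.2 − 32.6| = 27.6°C, > 4.6°C.

|ΔTm| = 27.6°C; the pair is not acceptable.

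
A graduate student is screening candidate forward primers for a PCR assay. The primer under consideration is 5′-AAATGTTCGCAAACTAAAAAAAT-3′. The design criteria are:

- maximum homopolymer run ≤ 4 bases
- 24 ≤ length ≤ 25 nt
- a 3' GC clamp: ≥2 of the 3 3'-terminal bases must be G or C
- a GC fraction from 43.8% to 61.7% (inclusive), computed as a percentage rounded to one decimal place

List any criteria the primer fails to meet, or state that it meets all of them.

Base counts: A=13, T=5, G=2, C=3 (length 23).
homopolymer run: longest run = 7, exceeds 4 ✗
length: length 23, outside 24–25 ✗
GC clamp: 3' end AAT has 0 G/C, need ≥2 ✗
GC content: GC 5/23 = 21.7%, outside 43.8–61.7% ✗

Fails: homopolymer run, length, GC clamp, GC content.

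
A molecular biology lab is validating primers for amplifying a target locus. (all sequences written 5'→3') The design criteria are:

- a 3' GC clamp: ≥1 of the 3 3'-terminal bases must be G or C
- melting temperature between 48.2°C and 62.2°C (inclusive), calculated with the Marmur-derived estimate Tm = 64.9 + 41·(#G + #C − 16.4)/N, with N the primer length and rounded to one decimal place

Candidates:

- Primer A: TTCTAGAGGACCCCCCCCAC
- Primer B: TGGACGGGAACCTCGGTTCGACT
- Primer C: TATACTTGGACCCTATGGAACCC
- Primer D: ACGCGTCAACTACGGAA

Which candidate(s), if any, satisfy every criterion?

Primer A (20 nt, A=4 T=3 G=3 C=10): 3' end CAC has 2 G/C ✓; Tm = 64.9 + 41·(13 − 16.4)/20 = 57.9°C ✓ — passes.
Primer B (23 nt, A=4 T=5 G=8 C=6): 3' end ACT has 1 G/C ✓; Tm = 64.9 + 41·(14 − 16.4)/23 = 60.6°C ✓ — passes.
Primer C (23 nt, A=6 T=6 G=4 C=7): 3' end CCC has 3 G/C ✓; Tm = 64.9 + 41·(11 − 16.4)/23 = 55.3°C ✓ — passes.
Primer D (17 nt, A=6 T=2 G=4 C=5): 3' end GAA has 1 G/C ✓; Tm = 64.9 + 41·(9 − 16.4)/17 = 47.1°C, outside 48.2–62.2°C ✗ — fails.

Primer A, Primer B and Primer C.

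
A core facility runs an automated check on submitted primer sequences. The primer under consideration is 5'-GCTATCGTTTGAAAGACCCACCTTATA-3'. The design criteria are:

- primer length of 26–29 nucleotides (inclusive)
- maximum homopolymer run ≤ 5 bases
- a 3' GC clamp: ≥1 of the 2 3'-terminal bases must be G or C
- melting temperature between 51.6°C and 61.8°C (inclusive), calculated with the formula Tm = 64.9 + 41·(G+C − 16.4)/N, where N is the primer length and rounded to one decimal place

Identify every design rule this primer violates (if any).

Base counts: A=8, T=8, G=4, C=7 (length 27).
length: length 27 ✓
homopolymer run: longest run = 3 ✓
GC clamp: 3' end TA has 0 G/C, need ≥1 ✗
Tm: Tm = 64.9 + 41·(11 − 16.4)/27 = 56.7°C ✓

Fails: GC clamp.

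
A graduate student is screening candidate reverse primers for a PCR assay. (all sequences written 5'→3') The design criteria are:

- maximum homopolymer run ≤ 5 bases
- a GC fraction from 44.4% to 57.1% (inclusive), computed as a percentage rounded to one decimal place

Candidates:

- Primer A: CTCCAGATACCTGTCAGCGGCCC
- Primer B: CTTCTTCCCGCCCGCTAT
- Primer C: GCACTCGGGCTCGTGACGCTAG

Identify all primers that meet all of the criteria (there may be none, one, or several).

Primer A (23 nt, A=4 T=4 G=5 C=10): longest run = 3 ✓; GC 15/23 = 65.2%, outside 44.4–57.1% ✗ — fails.
Primer B (18 nt, A=1 T=6 G=2 C=9): longest run = 3 ✓; GC 11/18 = 61.1%, outside 44.4–57.1% ✗ — fails.
Primer C (22 nt, A=3 T=4 G=8 C=7): longest run = 3 ✓; GC 15/22 = 68.2%, outside 44.4–57.1% ✗ — fails.

None of the candidates satisfy all criteria.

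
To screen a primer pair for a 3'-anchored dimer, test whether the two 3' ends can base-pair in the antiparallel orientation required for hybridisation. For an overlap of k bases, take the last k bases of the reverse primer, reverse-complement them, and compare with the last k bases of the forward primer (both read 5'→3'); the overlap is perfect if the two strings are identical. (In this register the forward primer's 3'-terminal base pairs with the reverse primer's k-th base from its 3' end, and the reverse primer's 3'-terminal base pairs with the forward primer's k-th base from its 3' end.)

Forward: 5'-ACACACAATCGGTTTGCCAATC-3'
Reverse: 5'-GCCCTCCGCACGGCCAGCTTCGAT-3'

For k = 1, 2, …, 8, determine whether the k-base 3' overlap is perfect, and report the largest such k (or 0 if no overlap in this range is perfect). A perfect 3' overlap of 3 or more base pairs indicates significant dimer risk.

Longest perfect overlap: 3 complementary base pairs; significant dimer risk (threshold 3).

Last 8 bases (5'→3') — forward …TGCCAATC, reverse …GCTTCGAT.
Reverse complement of the reverse primer's last 8 bases: ATCGAAGC; its first k bases are the reverse complement of the reverse primer's last k bases, so a perfect k-base overlap needs the forward primer's last k bases to equal them.
Comparing (forward last k vs required): k=1: C vs A ✗; k=2: TC vs AT ✗; k=3: ATC vs ATC ✓; k=4: AATC vs ATCG ✗; k=5: CAATC vs ATCGA ✗; k=6: CCAATC vs ATCGAA ✗; k=7: GCCAATC vs ATCGAAG ✗; k=8: TGCCAATC vs ATCGAAGC ✗.
Only k = 3 is perfect, so the longest perfect 3' overlap is 3.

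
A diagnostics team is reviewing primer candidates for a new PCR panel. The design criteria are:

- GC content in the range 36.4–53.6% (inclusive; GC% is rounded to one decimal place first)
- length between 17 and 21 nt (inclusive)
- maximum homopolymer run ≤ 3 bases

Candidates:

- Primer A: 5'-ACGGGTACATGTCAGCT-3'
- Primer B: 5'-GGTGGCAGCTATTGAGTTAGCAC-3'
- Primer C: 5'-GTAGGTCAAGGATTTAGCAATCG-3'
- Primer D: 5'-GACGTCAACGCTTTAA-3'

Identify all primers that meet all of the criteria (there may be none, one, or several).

Primer A (17 nt, A=4 T=4 G=5 C=4): GC 9/17 = 52.9% ✓; length 17 ✓; longest run = 3 ✓ — passes.
Primer B (23 nt, A=5 T=6 G=8 C=4): GC 12/23 = 52.2% ✓; length 23, outside 17–21 ✗; longest run = 2 ✓ — fails.
Primer C (23 nt, A=7 T=6 G=7 C=3): GC 10/23 = 43.5% ✓; length 23, outside 17–21 ✗; longest run = 3 ✓ — fails.
Primer D (16 nt, A=5 T=4 G=3 C=4): GC 7/16 = 43.8% ✓; length 16, outside 17–21 ✗; longest run = 3 ✓ — fails.

Primer A only.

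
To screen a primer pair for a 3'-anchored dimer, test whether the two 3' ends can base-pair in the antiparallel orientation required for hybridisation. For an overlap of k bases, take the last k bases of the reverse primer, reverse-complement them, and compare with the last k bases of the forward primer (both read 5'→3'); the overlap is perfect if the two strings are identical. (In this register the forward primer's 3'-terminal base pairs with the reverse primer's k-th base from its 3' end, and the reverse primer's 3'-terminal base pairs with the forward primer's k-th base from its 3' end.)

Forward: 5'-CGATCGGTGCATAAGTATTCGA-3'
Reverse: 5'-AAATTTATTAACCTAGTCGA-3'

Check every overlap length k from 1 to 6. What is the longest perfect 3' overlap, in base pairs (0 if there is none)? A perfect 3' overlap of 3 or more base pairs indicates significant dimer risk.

Longest perfect overlap: 4 complementary base pairs; significant dimer risk (threshold 3).

Last 6 bases (5'→3') — forward …ATTCGA, reverse …AGTCGA.
Reverse complement of the reverse primer's last 6 bases: TCGACT; its first k bases are the reverse complement of the reverse primer's last k bases, so a perfect k-base overlap needs the forward primer's last k bases to equal them.
Comparing (forward last k vs required): k=1: A vs T ✗; k=2: GA vs TC ✗; k=3: CGA vs TCG ✗; k=4: TCGA vs TCGA ✓; k=5: TTCGA vs TCGAC ✗; k=6: ATTCGA vs TCGACT ✗.
Only k = 4 is perfect, so the longest perfect 3' overlap is 4.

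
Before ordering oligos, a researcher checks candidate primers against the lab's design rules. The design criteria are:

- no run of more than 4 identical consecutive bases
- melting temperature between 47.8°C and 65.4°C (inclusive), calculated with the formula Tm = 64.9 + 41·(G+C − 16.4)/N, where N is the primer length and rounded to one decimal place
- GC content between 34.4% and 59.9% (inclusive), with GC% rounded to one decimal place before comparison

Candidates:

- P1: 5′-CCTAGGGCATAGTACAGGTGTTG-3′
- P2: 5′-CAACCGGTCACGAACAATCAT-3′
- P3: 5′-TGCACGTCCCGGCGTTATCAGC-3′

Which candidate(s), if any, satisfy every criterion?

P1 and P2.

P1 (23 nt, A=5 T=6 G=8 C=4): longest run = 3 ✓; Tm = 64.9 + 41·(12 − 16.4)/23 = 57.1°C ✓; GC 12/23 = 52.2% ✓ — passes.
P2 (21 nt, A=8 T=3 G=3 C=7): longest run = 2 ✓; Tm = 64.9 + 41·(10 − 16.4)/21 = 52.4°C ✓; GC 10/21 = 47.6% ✓ — passes.
P3 (22 nt, A=3 T=5 G=6 C=8): longest run = 3 ✓; Tm = 64.9 + 41·(14 − 16.4)/22 = 60.4°C ✓; GC 14/22 = 63.6%, outside 34.4–59.9% ✗ — fails.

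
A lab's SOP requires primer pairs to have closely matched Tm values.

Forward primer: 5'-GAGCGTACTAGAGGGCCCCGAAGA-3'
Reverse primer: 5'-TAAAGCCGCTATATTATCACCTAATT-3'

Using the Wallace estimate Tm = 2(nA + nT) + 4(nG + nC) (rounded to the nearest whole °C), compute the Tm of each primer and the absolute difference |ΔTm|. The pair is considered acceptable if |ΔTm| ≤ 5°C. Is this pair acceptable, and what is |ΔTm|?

Forward: A=7 T=2 G=9 C=6 → Tm = 2·9 + 4·15 = 78°C.
Reverse: A=9 T=9 G=2 C=6 → Tm = 2·18 + 4·8 = 68°C.
|ΔTm| = |78 − 68| = 10°C, > 5°C.

|ΔTm| = 10°C; the pair is not acceptable.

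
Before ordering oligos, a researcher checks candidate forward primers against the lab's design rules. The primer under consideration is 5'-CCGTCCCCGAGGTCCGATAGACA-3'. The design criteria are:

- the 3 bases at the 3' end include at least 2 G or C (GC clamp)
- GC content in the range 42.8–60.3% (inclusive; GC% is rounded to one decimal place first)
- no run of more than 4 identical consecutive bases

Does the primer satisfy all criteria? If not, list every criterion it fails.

Fails: GC clamp, GC content.

Base counts: A=5, T=3, G=6, C=9 (length 23).
GC clamp: 3' end ACA has 1 G/C, need ≥2 ✗
GC content: GC 15/23 = 65.2%, outside 42.8–60.3% ✗
homopolymer run: longest run = 4 ✓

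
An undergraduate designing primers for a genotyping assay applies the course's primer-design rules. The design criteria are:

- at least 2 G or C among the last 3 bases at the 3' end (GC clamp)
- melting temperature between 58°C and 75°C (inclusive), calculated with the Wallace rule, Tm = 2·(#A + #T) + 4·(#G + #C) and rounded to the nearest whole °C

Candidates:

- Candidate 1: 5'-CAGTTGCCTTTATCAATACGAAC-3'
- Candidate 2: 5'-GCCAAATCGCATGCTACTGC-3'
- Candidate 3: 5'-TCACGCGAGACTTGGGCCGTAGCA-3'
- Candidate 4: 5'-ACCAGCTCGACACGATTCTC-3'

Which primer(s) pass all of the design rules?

Candidate 1 (23 nt, A=7 T=7 G=3 C=6): 3' end AAC has 1 G/C, need ≥2 ✗; Tm = 2·14 + 4·9 = 64°C ✓ — fails.
Candidate 2 (20 nt, A=5 T=4 G=4 C=7): 3' end TGC has 2 G/C ✓; Tm = 2·9 + 4·11 = 62°C ✓ — passes.
Candidate 3 (24 nt, A=5 T=4 G=8 C=7): 3' end GCA has 2 G/C ✓; Tm = 2·9 + 4·15 = 78°C, outside 58–75°C ✗ — fails.
Candidate 4 (20 nt, A=5 T=4 G=3 C=8): 3' end CTC has 2 G/C ✓; Tm = 2·9 + 4·11 = 62°C ✓ — passes.

Candidate 2 and Candidate 4.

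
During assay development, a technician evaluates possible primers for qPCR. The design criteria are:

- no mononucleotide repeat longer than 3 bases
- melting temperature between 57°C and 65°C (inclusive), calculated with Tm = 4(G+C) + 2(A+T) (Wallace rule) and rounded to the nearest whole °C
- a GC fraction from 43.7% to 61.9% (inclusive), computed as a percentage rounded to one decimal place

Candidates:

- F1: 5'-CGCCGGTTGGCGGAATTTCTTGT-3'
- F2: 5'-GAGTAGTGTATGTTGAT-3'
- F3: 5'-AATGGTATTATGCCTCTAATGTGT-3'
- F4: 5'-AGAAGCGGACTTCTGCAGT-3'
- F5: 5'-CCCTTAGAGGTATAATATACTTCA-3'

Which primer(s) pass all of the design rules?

F4 only.

F1 (23 nt, A=2 T=8 G=8 C=5): longest run = 3 ✓; Tm = 2·10 + 4·13 = 72°C, outside 57–65°C ✗; GC 13/23 = 56.5% ✓ — fails.
F2 (17 nt, A=4 T=7 G=6 C=0): longest run = 2 ✓; Tm = 2·11 + 4·6 = 46°C, outside 57–65°C ✗; GC 6/17 = 35.3%, outside 43.7–61.9% ✗ — fails.
F3 (24 nt, A=6 T=10 G=5 C=3): longest run = 2 ✓; Tm = 2·16 + 4·8 = 64°C ✓; GC 8/24 = 33.3%, outside 43.7–61.9% ✗ — fails.
F4 (19 nt, A=5 T=4 G=6 C=4): longest run = 2 ✓; Tm = 2·9 + 4·10 = 58°C ✓; GC 10/19 = 52.6% ✓ — passes.
F5 (24 nt, A=8 T=8 G=3 C=5): longest run = 3 ✓; Tm = 2·16 + 4·8 = 64°C ✓; GC 8/24 = 33.3%, outside 43.7–61.9% ✗ — fails.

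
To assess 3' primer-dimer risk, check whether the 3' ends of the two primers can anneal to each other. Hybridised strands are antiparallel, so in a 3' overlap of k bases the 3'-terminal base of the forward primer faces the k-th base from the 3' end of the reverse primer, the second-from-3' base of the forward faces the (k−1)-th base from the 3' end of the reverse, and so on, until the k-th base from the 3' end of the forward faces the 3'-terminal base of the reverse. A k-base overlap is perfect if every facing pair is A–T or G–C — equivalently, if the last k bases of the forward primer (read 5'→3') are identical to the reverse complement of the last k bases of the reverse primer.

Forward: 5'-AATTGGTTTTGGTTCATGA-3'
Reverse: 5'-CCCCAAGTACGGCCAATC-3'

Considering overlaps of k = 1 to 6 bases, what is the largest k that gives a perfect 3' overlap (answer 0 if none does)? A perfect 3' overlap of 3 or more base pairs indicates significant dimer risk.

Last 6 bases (5'→3') — forward …TCATGA, reverse …CCAATC.
Reverse complement of the reverse primer's last 6 bases: GATTGG; its first k bases are the reverse complement of the reverse primer's last k bases, so a perfect k-base overlap needs the forward primer's last k bases to equal them.
Comparing (forward last k vs required): k=1: A vs G ✗; k=2: GA vs GA ✓; k=3: TGA vs GAT ✗; k=4: ATGA vs GATT ✗; k=5: CATGA vs GATTG ✗; k=6: TCATGA vs GATTGG ✗.
Only k = 2 is perfect, so the longest perfect 3' overlap is 2.

Longest perfect overlap: 2 complementary base pairs; below the dimer-risk threshold (threshold 3).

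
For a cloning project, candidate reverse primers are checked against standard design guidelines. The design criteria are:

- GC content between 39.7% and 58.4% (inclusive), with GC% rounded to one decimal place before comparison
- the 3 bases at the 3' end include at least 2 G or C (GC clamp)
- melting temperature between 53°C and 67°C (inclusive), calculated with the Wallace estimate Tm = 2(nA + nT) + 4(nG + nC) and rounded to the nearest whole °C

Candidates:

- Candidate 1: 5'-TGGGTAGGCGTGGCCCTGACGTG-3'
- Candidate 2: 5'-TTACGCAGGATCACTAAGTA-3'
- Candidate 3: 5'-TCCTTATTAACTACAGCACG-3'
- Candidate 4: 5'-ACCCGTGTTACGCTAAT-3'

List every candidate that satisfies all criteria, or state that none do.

Candidate 3 only.

Candidate 1 (23 nt, A=2 T=5 G=11 C=5): GC 16/23 = 69.6%, outside 39.7–58.4% ✗; 3' end GTG has 2 G/C ✓; Tm = 2·7 + 4·16 = 78°C, outside 53–67°C ✗ — fails.
Candidate 2 (20 nt, A=7 T=5 G=4 C=4): GC 8/20 = 40.0% ✓; 3' end GTA has 1 G/C, need ≥2 ✗; Tm = 2·12 + 4·8 = 56°C ✓ — fails.
Candidate 3 (20 nt, A=6 T=6 G=2 C=6): GC 8/20 = 40.0% ✓; 3' end ACG has 2 G/C ✓; Tm = 2·12 + 4·8 = 56°C ✓ — passes.
Candidate 4 (17 nt, A=4 T=5 G=3 C=5): GC 8/17 = 47.1% ✓; 3' end AAT has 0 G/C, need ≥2 ✗; Tm = 2·9 + 4·8 = 50°C, outside 53–67°C ✗ — fails.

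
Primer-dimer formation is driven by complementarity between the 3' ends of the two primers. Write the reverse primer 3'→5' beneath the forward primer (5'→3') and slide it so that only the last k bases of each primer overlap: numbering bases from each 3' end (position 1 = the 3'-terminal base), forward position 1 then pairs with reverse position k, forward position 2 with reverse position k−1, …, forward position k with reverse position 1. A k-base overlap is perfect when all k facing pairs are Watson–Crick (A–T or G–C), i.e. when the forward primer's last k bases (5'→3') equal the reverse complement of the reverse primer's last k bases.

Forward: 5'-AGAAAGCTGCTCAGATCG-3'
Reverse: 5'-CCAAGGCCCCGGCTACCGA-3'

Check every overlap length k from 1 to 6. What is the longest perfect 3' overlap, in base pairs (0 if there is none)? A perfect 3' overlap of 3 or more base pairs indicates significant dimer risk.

Last 6 bases (5'→3') — forward …AGATCG, reverse …TACCGA.
Reverse complement of the reverse primer's last 6 bases: TCGGTA; its first k bases are the reverse complement of the reverse primer's last k bases, so a perfect k-base overlap needs the forward primer's last k bases to equal them.
Comparing (forward last k vs required): k=1: G vs T ✗; k=2: CG vs TC ✗; k=3: TCG vs TCG ✓; k=4: ATCG vs TCGG ✗; k=5: GATCG vs TCGGT ✗; k=6: AGATCG vs TCGGTA ✗.
Only k = 3 is perfect, so the longest perfect 3' overlap is 3.

Longest perfect overlap: 3 complementary base pairs; significant dimer risk (threshold 3).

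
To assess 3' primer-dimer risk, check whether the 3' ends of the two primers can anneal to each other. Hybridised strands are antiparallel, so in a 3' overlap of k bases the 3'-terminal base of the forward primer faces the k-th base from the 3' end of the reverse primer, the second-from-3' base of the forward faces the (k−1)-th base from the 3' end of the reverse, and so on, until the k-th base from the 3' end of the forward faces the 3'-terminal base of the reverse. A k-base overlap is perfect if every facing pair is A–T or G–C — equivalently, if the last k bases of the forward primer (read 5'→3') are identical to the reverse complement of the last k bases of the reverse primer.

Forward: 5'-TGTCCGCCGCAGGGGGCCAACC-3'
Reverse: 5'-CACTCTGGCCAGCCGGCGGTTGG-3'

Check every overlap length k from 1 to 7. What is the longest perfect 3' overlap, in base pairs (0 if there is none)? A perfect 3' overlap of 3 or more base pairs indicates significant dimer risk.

Last 7 bases (5'→3') — forward …GCCAACC, reverse …CGGTTGG.
Reverse complement of the reverse primer's last 7 bases: CCAACCG; its first k bases are the reverse complement of the reverse primer's last k bases, so a perfect k-base overlap needs the forward primer's last k bases to equal them.
Comparing (forward last k vs required): k=1: C vs C ✓; k=2: CC vs CC ✓; k=3: ACC vs CCA ✗; k=4: AACC vs CCAA ✗; k=5: CAACC vs CCAAC ✗; k=6: CCAACC vs CCAACC ✓; k=7: GCCAACC vs CCAACCG ✗.
Perfect overlaps at k = 1, 2, 6; the largest is 6.

Longest perfect overlap: 6 complementary base pairs; significant dimer risk (threshold 3).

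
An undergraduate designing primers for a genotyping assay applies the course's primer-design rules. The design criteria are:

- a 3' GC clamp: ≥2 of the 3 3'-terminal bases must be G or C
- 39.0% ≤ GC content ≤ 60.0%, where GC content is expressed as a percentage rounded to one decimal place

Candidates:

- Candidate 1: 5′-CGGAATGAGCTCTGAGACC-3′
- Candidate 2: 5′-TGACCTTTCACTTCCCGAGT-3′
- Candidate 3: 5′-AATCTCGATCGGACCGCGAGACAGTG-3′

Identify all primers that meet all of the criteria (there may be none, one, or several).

Candidate 1 and Candidate 3.

Candidate 1 (19 nt, A=5 T=3 G=6 C=5): 3' end ACC has 2 G/C ✓; GC 11/19 = 57.9% ✓ — passes.
Candidate 2 (20 nt, A=3 T=7 G=3 C=7): 3' end AGT has 1 G/C, need ≥2 ✗; GC 10/20 = 50.0% ✓ — fails.
Candidate 3 (26 nt, A=7 T=4 G=8 C=7): 3' end GTG has 2 G/C ✓; GC 15/26 = 57.7% ✓ — passes.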